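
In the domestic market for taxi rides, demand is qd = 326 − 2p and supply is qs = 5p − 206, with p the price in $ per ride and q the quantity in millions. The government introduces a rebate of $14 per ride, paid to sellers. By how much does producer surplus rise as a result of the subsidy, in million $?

Before the subsidy: set 326 − 2p = 5p − 206 → p* = $76, q* = 174.
With a per-unit subsidy paid to sellers, each receives p + 14 per unit sold, so supply becomes qs = 5(p + 14) − 206.
New equilibrium: consumers pay $66, sellers receive $80, q = 194. (Wedge: pb − ps = −14.)
ΔPS is the trapezoid between Q = 194 and Q = 174 of height $4: ½ · (174 + 194) · 4 = $736.

Producer surplus rises by $736 million.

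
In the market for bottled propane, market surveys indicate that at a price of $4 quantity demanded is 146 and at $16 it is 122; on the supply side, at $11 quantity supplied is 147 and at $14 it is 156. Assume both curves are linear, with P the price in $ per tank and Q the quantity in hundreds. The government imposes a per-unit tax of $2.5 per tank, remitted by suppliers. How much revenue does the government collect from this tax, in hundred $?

Tax revenue = $337.5 hundred.

Demand slope: (122 − 146)/(16 − 4) = -2, so Qd = 154 − 2P.
Supply slope: (156 − 147)/(14 − 11) = 3, so Qs = 3P + 114.
Without the tax, 154 − 2P = 3P + 114 gives 5P = 40, so P* = $8 and Q* = 138.
With the tax collected from suppliers, supply shifts: Qs = 3(P − 2.5) + 114.
New equilibrium: consumers pay $9.5, suppliers receive $7, Q = 135. (Wedge: Pb − Ps = 2.5.)
Revenue = t · Q = 2.5 · 135 = $337.5.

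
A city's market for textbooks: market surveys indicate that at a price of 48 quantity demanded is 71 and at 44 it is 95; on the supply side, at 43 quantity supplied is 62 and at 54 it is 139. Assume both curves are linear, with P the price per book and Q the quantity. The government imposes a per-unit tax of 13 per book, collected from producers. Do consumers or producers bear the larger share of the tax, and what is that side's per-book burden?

Consumers bear the larger share: 7 per book.

Demand slope: (95 − 71)/(44 − 48) = -6, so Qd = 359 − 6P.
Supply slope: (139 − 62)/(54 − 43) = 7, so Qs = 7P − 239.
Without the tax, 359 − 6P = 7P − 239 gives 13P = 598, so P* = 46 and Q* = 83.
With the tax collected from producers, supply shifts: Qs = 7(P − 13) − 239.
Solving gives Q = 41 with consumers paying 53 and producers receiving 40 (the 13 wedge).
Per-book burden: consumers 7, producers 6.
Consumers take the larger share because demand is less price-elastic here (demand slope 6 vs supply slope 7).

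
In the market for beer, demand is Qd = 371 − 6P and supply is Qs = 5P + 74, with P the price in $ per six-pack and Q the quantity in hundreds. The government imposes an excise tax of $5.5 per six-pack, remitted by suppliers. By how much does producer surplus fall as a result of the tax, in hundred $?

Producer surplus falls by $604.5 hundred.

Without the tax, 371 − 6P = 5P + 74 gives 11P = 297, so P* = $27 and Q* = 209.
With the tax collected from suppliers, supply shifts: Qs = 5(P − 5.5) + 74.
Solving gives Q = 194 with buyers paying $29.5 and suppliers receiving $24 (the $5.5 wedge).
ΔPS is the trapezoid between Q = 194 and Q = 209 of height $3: ½ · (209 + 194) · 3 = $604.5.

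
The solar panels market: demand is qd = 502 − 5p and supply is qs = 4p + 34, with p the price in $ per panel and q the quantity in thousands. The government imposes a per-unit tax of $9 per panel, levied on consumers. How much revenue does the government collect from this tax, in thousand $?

Before the tax: set 502 − 5p = 4p + 34 → p* = $52, q* = 242.
With the tax collected from consumers, demand (in seller-price terms) shifts: qd = 502 − 5(p + 9).
New equilibrium: consumers pay $56, suppliers receive $47, q = 222. (Wedge: pb − ps = 9.)
Revenue = t · Q = 9 · 222 = $1998.

Tax revenue = $1998 thousand.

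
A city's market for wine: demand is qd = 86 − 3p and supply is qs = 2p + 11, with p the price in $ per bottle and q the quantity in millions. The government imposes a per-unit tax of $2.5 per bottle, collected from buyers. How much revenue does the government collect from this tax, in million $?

Without the tax, 86 − 3p = 2p + 11 gives 5p = 75, so p* = $15 and q* = 41.
With the tax collected from buyers, demand (in seller-price terms) shifts: qd = 86 − 3(p + 2.5).
New equilibrium: buyers pay $16, sellers receive $13.5, q = 38. (Wedge: pb − ps = 2.5.)
Revenue = t · Q = 2.5 · 38 = $95.

Tax revenue = $95 million.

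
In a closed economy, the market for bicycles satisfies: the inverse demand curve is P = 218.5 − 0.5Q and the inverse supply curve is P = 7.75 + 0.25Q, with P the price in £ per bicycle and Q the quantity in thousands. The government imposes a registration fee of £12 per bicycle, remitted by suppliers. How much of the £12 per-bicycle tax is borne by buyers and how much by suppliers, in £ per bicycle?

Rewrite in direct form: Qd = 437 − 2P and Qs = 4P − 31.
Before the tax: set 437 − 2P = 4P − 31 → P* = £78, Q* = 281.
With the tax collected from suppliers, supply shifts: Qs = 4(P − 12) − 31.
Solving gives Q = 265 with buyers paying £86 and suppliers receiving £74 (the £12 wedge).
Burden on buyers: £8; on suppliers: £4. (They sum to £12.)

Buyers bear £8 per bicycle; suppliers bear £4 per bicycle.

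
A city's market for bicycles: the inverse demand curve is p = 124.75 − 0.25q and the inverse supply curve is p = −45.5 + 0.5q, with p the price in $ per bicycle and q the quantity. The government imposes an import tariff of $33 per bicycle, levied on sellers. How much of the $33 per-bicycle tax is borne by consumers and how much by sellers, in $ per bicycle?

Inverting to q(p) form: qd = 499 − 4p; qs = 2p + 91.
Without the tax, 499 − 4p = 2p + 91 gives 6p = 408, so p* = $68 and q* = 227.
With the tax collected from sellers, supply shifts: qs = 2(p − 33) + 91.
Solving gives q = 183 with consumers paying $79 and sellers receiving $46 (the $33 wedge).
Burden on consumers: $11; on sellers: $22. (They sum to $33.)
The less price-elastic side of the market bears the larger share of a per-unit tax.

Consumers bear $11 per bicycle; sellers bear $22 per bicycle.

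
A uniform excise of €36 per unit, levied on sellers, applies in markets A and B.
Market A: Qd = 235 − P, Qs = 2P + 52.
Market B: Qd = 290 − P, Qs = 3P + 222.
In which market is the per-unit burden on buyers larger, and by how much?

Market A: pre-tax P* = €61, Q* = 174; post-tax Q = 150; per-unit burden on buyers = €24.
Market B: pre-tax P* = €17, Q* = 273; post-tax Q = 246; per-unit burden on buyers = €27.
Difference: €24 vs €27 → market B is larger by €3.

Market B, by €3.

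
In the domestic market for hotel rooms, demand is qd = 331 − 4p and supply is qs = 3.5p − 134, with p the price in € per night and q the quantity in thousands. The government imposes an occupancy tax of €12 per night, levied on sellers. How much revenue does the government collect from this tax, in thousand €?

Before the tax: set 331 − 4p = 3.5p − 134 → p* = €62, q* = 83.
With the tax collected from sellers, supply shifts: qs = 3.5(p − 12) − 134.
New equilibrium: consumers pay €67.6, sellers receive €55.6, q = 60.6. (Wedge: pb − ps = 12.)
Revenue = t · Q = 12 · 60.6 = €727.2.

Tax revenue = €727.2 thousand.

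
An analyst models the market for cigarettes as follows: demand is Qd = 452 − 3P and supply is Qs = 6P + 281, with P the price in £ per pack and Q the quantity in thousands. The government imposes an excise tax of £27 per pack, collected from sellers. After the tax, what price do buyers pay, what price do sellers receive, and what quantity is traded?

Before the tax: set 452 − 3P = 6P + 281 → P* = £19, Q* = 395.
With the tax collected from sellers, supply shifts: Qs = 6(P − 27) + 281.
Solving gives Q = 341 with buyers paying £37 and sellers receiving £10 (the £27 wedge).
The less price-elastic side of the market bears the larger share of a per-unit tax.

Buyers pay £37; sellers receive £10; quantity = 341.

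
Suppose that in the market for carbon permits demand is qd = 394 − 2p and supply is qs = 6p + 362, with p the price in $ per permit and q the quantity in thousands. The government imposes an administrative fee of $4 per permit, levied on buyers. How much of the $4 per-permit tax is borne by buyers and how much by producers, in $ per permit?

Buyers bear $3 per permit; producers bear $1 per permit.

Before the tax: set 394 − 2p = 6p + 362 → p* = $4, q* = 386.
With the tax collected from buyers, demand (in seller-price terms) shifts: qd = 394 − 2(p + 4).
Solving gives q = 380 with buyers paying $7 and producers receiving $3 (the $4 wedge).
Burden on buyers: $3; on producers: $1. (They sum to $4.)
The less price-elastic side of the market bears the larger share of a per-unit tax.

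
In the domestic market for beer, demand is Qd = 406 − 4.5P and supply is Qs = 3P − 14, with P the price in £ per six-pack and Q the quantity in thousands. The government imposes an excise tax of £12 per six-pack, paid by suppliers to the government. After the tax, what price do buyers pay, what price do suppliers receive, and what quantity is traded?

Buyers pay £60.8; suppliers receive £48.8; quantity = 132.4.

Before the tax: set 406 − 4.5P = 3P − 14 → P* = £56, Q* = 154.
With the tax collected from suppliers, supply shifts: Qs = 3(P − 12) − 14.
Solving gives Q = 132.4 with buyers paying £60.8 and suppliers receiving £48.8 (the £12 wedge).
The less price-elastic side of the market bears the larger share of a per-unit tax.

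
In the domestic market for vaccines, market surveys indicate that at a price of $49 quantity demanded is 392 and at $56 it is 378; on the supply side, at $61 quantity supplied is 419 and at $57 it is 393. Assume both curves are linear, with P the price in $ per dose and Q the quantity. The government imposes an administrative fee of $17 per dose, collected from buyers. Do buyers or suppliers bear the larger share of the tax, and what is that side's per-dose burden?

Demand slope: (378 − 392)/(56 − 49) = -2, so Qd = 490 − 2P.
Supply slope: (393 − 419)/(57 − 61) = 6.5, so Qs = 6.5P + 22.5.
Before the tax: set 490 − 2P = 6.5P + 22.5 → P* = $55, Q* = 380.
With the tax collected from buyers, demand (in seller-price terms) shifts: Qd = 490 − 2(P + 17).
New equilibrium: buyers pay $68, suppliers receive $51, Q = 354. (Wedge: Pb − Ps = 17.)
Per-dose burden: buyers $13, suppliers $4.
Buyers take the larger share because demand is less price-elastic here (demand slope 2 vs supply slope 6.5).

Buyers bear the larger share: $13 per dose.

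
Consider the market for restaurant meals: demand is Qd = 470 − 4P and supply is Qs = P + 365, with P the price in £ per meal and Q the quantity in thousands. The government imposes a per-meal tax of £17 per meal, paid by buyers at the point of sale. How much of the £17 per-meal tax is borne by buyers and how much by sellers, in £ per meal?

Before the tax: set 470 − 4P = P + 365 → P* = £21, Q* = 386.
With the tax collected from buyers, demand (in seller-price terms) shifts: Qd = 470 − 4(P + 17).
Solving gives Q = 372.4 with buyers paying £24.4 and sellers receiving £7.4 (the £17 wedge).
Burden on buyers: £3.4; on sellers: £13.6. (They sum to £17.)
The less price-elastic side of the market bears the larger share of a per-unit tax.

Buyers bear £3.4 per meal; sellers bear £13.6 per meal.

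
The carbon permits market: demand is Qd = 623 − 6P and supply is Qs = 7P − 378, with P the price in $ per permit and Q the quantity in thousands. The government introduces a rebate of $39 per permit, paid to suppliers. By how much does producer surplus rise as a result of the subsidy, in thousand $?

Producer surplus rises by $4032 thousand.

Before the subsidy: set 623 − 6P = 7P − 378 → P* = $77, Q* = 161.
With a per-unit subsidy paid to suppliers, each receives P + 39 per unit sold, so supply becomes Qs = 7(P + 39) − 378.
New equilibrium: consumers pay $56, suppliers receive $95, Q = 287. (Wedge: Pb − Ps = −39.)
ΔPS is the trapezoid between Q = 287 and Q = 161 of height $18: ½ · (161 + 287) · 18 = $4032.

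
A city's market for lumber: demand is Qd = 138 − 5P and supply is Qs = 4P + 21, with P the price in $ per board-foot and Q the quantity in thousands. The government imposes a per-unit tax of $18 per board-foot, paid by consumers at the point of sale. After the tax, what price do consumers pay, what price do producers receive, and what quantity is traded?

Consumers pay $21; producers receive $3; quantity = 33.

Without the tax, 138 − 5P = 4P + 21 gives 9P = 117, so P* = $13 and Q* = 73.
With the tax collected from consumers, demand (in seller-price terms) shifts: Qd = 138 − 5(P + 18).
New equilibrium: consumers pay $21, producers receive $3, Q = 33. (Wedge: Pb − Ps = 18.)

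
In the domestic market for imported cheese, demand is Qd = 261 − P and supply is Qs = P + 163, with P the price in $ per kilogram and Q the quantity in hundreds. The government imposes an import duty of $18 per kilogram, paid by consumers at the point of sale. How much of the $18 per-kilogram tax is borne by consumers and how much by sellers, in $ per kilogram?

Without the tax, 261 − P = P + 163 gives 2P = 98, so P* = $49 and Q* = 212.
With the tax collected from consumers, demand (in seller-price terms) shifts: Qd = 261 − (P + 18).
Solving gives Q = 203 with consumers paying $58 and sellers receiving $40 (the $18 wedge).
Burden on consumers: $9; on sellers: $9. (They sum to $18.)
The less price-elastic side of the market bears the larger share of a per-unit tax.

Consumers bear $9 per kilogram; sellers bear $9 per kilogram.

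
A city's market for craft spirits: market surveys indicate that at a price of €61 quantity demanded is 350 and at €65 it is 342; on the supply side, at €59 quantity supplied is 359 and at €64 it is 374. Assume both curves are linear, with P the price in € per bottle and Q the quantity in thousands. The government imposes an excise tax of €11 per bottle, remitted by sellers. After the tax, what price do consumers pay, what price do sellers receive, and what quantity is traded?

Consumers pay €64.6; sellers receive €53.6; quantity = 342.8.

Demand slope: (342 − 350)/(65 − 61) = -2, so Qd = 472 − 2P.
Supply slope: (374 − 359)/(64 − 59) = 3, so Qs = 3P + 182.
Before the tax: set 472 − 2P = 3P + 182 → P* = €58, Q* = 356.
With the tax collected from sellers, supply shifts: Qs = 3(P − 11) + 182.
New equilibrium: consumers pay €64.6, sellers receive €53.6, Q = 342.8. (Wedge: Pb − Ps = 11.)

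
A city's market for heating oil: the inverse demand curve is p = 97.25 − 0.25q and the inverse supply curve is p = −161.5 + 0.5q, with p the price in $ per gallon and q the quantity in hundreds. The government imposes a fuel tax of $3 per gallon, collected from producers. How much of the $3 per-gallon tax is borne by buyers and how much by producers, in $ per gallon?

Buyers bear $1 per gallon; producers bear $2 per gallon.

Inverting to q(p) form: qd = 389 − 4p; qs = 2p + 323.
Before the tax: set 389 − 4p = 2p + 323 → p* = $11, q* = 345.
With the tax collected from producers, supply shifts: qs = 2(p − 3) + 323.
Solving gives q = 341 with buyers paying $12 and producers receiving $9 (the $3 wedge).
Burden on buyers: $1; on producers: $2. (They sum to $3.)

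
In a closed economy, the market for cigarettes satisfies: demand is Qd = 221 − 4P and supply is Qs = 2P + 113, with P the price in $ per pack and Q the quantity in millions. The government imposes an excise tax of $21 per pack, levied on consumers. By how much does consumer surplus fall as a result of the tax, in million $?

Consumer surplus falls by $945 million.

Without the tax, 221 − 4P = 2P + 113 gives 6P = 108, so P* = $18 and Q* = 149.
With the tax collected from consumers, demand (in seller-price terms) shifts: Qd = 221 − 4(P + 21).
Solving gives Q = 121 with consumers paying $25 and producers receiving $4 (the $21 wedge).
ΔCS is the trapezoid between Q = 121 and Q = 149 of height $7: ½ · (149 + 121) · 7 = $945.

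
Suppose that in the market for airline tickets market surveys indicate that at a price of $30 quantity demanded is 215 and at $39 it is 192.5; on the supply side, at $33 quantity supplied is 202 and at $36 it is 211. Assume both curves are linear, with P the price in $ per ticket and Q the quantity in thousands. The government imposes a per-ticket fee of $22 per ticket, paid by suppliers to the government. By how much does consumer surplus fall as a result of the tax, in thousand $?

Consumer surplus falls by $2280 thousand.

Demand slope: (192.5 − 215)/(39 − 30) = -2.5, so Qd = 290 − 2.5P.
Supply slope: (211 − 202)/(36 − 33) = 3, so Qs = 3P + 103.
Before the tax: set 290 − 2.5P = 3P + 103 → P* = $34, Q* = 205.
With the tax collected from suppliers, supply shifts: Qs = 3(P − 22) + 103.
New equilibrium: buyers pay $46, suppliers receive $24, Q = 175. (Wedge: Pb − Ps = 22.)
ΔCS is the trapezoid between Q = 175 and Q = 205 of height $12: ½ · (205 + 175) · 12 = $2280.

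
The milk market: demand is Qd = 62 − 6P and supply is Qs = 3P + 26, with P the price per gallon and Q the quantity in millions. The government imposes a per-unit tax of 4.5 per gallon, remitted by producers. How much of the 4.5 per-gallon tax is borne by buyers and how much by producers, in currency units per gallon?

Before the tax: set 62 − 6P = 3P + 26 → P* = 4, Q* = 38.
With the tax collected from producers, supply shifts: Qs = 3(P − 4.5) + 26.
New equilibrium: buyers pay 5.5, producers receive 1, Q = 29. (Wedge: Pb − Ps = 4.5.)
Burden on buyers: 1.5; on producers: 3. (They sum to 4.5.)

Buyers bear 1.5 per gallon; producers bear 3 per gallon.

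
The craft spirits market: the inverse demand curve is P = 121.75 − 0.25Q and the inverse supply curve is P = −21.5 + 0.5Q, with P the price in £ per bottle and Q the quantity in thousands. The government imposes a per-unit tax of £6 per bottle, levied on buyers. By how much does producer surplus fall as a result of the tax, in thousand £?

Inverting to Q(P) form: Qd = 487 − 4P; Qs = 2P + 43.
Without the tax, 487 − 4P = 2P + 43 gives 6P = 444, so P* = £74 and Q* = 191.
With the tax collected from buyers, demand (in seller-price terms) shifts: Qd = 487 − 4(P + 6).
Solving gives Q = 183 with buyers paying £76 and sellers receiving £70 (the £6 wedge).
ΔPS is the trapezoid between Q = 183 and Q = 191 of height £4: ½ · (191 + 183) · 4 = £748.

Producer surplus falls by £748 thousand.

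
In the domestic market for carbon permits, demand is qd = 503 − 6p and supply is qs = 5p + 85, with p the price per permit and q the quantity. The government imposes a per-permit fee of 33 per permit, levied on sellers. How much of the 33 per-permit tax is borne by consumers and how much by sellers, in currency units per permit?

Before the tax: set 503 − 6p = 5p + 85 → p* = 38, q* = 275.
With the tax collected from sellers, supply shifts: qs = 5(p − 33) + 85.
New equilibrium: consumers pay 53, sellers receive 20, q = 185. (Wedge: pb − ps = 33.)
Burden on consumers: 15; on sellers: 18. (They sum to 33.)
The less price-elastic side of the market bears the larger share of a per-unit tax.

Consumers bear 15 per permit; sellers bear 18 per permit.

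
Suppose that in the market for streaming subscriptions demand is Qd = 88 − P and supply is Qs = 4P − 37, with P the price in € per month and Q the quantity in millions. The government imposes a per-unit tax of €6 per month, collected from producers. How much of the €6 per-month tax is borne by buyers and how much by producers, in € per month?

Buyers bear €4.8 per month; producers bear €1.2 per month.

Before the tax: set 88 − P = 4P − 37 → P* = €25, Q* = 63.
With the tax collected from producers, supply shifts: Qs = 4(P − 6) − 37.
Solving gives Q = 58.2 with buyers paying €29.8 and producers receiving €23.8 (the €6 wedge).
Burden on buyers: €4.8; on producers: €1.2. (They sum to €6.)
The less price-elastic side of the market bears the larger share of a per-unit tax.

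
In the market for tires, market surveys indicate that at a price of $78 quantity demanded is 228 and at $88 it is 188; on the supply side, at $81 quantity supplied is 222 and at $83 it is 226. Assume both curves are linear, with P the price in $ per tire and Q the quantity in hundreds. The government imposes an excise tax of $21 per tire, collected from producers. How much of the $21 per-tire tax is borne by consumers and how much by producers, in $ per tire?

Consumers bear $7 per tire; producers bear $14 per tire.

Demand slope: (188 − 228)/(88 − 78) = -4, so Qd = 540 − 4P.
Supply slope: (226 − 222)/(83 − 81) = 2, so Qs = 2P + 60.
Before the tax: set 540 − 4P = 2P + 60 → P* = $80, Q* = 220.
With the tax collected from producers, supply shifts: Qs = 2(P − 21) + 60.
New equilibrium: consumers pay $87, producers receive $66, Q = 192. (Wedge: Pb − Ps = 21.)
Burden on consumers: $7; on producers: $14. (They sum to $21.)
The less price-elastic side of the market bears the larger share of a per-unit tax.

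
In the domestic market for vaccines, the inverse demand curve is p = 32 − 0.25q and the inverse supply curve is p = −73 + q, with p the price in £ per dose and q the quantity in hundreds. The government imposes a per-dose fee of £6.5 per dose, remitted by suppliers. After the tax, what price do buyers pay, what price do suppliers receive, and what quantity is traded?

Buyers pay £12.3; suppliers receive £5.8; quantity = 78.8.

Inverting to q(p) form: qd = 128 − 4p; qs = p + 73.
Before the tax: set 128 − 4p = p + 73 → p* = £11, q* = 84.
With the tax collected from suppliers, supply shifts: qs = (p − 6.5) + 73.
Solving gives q = 78.8 with buyers paying £12.3 and suppliers receiving £5.8 (the £6.5 wedge).
The less price-elastic side of the market bears the larger share of a per-unit tax.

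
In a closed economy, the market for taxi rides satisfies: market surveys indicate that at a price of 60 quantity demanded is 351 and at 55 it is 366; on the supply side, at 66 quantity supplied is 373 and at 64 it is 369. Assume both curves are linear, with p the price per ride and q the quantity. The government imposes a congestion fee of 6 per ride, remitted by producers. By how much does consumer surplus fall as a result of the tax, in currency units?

Consumer surplus falls by 848.16.

Demand slope: (366 − 351)/(55 − 60) = -3, so qd = 531 − 3p.
Supply slope: (369 − 373)/(64 − 66) = 2, so qs = 2p + 241.
Without the tax, 531 − 3p = 2p + 241 gives 5p = 290, so p* = 58 and q* = 357.
With the tax collected from producers, supply shifts: qs = 2(p − 6) + 241.
Solving gives q = 349.8 with buyers paying 60.4 and producers receiving 54.4 (the 6 wedge).
ΔCS is the trapezoid between Q = 349.8 and Q = 357 of height 2.4: ½ · (357 + 349.8) · 2.4 = 848.16.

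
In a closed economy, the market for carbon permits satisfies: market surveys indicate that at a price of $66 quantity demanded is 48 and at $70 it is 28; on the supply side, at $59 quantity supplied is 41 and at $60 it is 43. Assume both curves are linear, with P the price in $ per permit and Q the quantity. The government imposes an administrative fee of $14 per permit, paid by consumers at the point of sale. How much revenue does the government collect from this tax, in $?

Tax revenue = $462.

Demand slope: (28 − 48)/(70 − 66) = -5, so Qd = 378 − 5P.
Supply slope: (43 − 41)/(60 − 59) = 2, so Qs = 2P − 77.
Before the tax: set 378 − 5P = 2P − 77 → P* = $65, Q* = 53.
With the tax collected from consumers, demand (in seller-price terms) shifts: Qd = 378 − 5(P + 14).
Solving gives Q = 33 with consumers paying $69 and suppliers receiving $55 (the $14 wedge).
Revenue = t · Q = 14 · 33 = $462.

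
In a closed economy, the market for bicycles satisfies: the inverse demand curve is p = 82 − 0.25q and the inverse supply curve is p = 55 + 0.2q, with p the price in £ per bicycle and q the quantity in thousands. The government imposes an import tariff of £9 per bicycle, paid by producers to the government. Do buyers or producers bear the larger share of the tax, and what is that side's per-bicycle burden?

Buyers bear the larger share: £5 per bicycle.

Rewrite in direct form: qd = 328 − 4p and qs = 5p − 275.
Without the tax, 328 − 4p = 5p − 275 gives 9p = 603, so p* = £67 and q* = 60.
With the tax collected from producers, supply shifts: qs = 5(p − 9) − 275.
Solving gives q = 40 with buyers paying £72 and producers receiving £63 (the £9 wedge).
Per-bicycle burden: buyers £5, producers £4.
Buyers take the larger share because demand is less price-elastic here (demand slope 4 vs supply slope 5).
The less price-elastic side of the market bears the larger share of a per-unit tax.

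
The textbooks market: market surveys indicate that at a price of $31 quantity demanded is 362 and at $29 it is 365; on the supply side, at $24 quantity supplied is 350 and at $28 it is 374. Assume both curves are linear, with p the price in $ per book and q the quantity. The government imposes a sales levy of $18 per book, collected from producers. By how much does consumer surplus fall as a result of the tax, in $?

Consumer surplus falls by $5143.68.

Demand slope: (365 − 362)/(29 − 31) = -1.5, so qd = 408.5 − 1.5p.
Supply slope: (374 − 350)/(28 − 24) = 6, so qs = 6p + 206.
Before the tax: set 408.5 − 1.5p = 6p + 206 → p* = $27, q* = 368.
With the tax collected from producers, supply shifts: qs = 6(p − 18) + 206.
Solving gives q = 346.4 with buyers paying $41.4 and producers receiving $23.4 (the $18 wedge).
ΔCS is the trapezoid between Q = 346.4 and Q = 368 of height $14.4: ½ · (368 + 346.4) · 14.4 = $5143.68.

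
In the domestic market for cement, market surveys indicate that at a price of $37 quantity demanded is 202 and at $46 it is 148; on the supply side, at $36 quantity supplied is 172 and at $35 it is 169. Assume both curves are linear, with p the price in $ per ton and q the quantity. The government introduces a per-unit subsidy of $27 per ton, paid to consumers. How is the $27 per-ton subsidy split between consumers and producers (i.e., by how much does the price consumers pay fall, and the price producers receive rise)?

Demand slope: (148 − 202)/(46 − 37) = -6, so qd = 424 − 6p.
Supply slope: (169 − 172)/(35 − 36) = 3, so qs = 3p + 64.
Before the subsidy: set 424 − 6p = 3p + 64 → p* = $40, q* = 184.
With a per-unit subsidy paid to consumers, each effectively pays p − 27, so demand becomes qd = 424 − 6(p − 27).
Solving gives q = 238 with consumers paying $31 and producers receiving $58 (the $27 wedge).
Gain to consumers: $9; to producers: $18. (They sum to $27.)

Consumers gain $9 per ton; producers gain $18 per ton.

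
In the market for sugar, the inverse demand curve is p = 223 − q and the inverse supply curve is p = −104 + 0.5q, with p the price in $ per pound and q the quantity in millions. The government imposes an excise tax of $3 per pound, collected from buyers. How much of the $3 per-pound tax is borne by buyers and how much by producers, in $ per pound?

Buyers bear $2 per pound; producers bear $1 per pound.

Rewrite in direct form: qd = 223 − p and qs = 2p + 208.
Before the tax: set 223 − p = 2p + 208 → p* = $5, q* = 218.
With the tax collected from buyers, demand (in seller-price terms) shifts: qd = 223 − (p + 3).
Solving gives q = 216 with buyers paying $7 and producers receiving $4 (the $3 wedge).
Burden on buyers: $2; on producers: $1. (They sum to $3.)
The less price-elastic side of the market bears the larger share of a per-unit tax.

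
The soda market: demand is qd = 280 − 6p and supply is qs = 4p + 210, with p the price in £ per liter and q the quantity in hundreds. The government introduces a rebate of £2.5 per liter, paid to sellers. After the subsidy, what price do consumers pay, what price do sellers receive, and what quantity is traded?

Before the subsidy: set 280 − 6p = 4p + 210 → p* = £7, q* = 238.
With a per-unit subsidy paid to sellers, each receives p + 2.5 per unit sold, so supply becomes qs = 4(p + 2.5) + 210.
New equilibrium: consumers pay £6, sellers receive £8.5, q = 244. (Wedge: pb − ps = −2.5.)

Consumers pay £6; sellers receive £8.5; quantity = 244.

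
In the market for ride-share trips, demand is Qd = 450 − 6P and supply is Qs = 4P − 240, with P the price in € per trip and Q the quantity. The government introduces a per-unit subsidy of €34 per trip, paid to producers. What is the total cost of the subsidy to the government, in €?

Government outlay = €3998.4.

Before the subsidy: set 450 − 6P = 4P − 240 → P* = €69, Q* = 36.
With a per-unit subsidy paid to producers, each receives P + 34 per unit sold, so supply becomes Qs = 4(P + 34) − 240.
New equilibrium: buyers pay €55.4, producers receive €89.4, Q = 117.6. (Wedge: Pb − Ps = −34.)
Outlay = t · Q = 34 · 117.6 = €3998.4.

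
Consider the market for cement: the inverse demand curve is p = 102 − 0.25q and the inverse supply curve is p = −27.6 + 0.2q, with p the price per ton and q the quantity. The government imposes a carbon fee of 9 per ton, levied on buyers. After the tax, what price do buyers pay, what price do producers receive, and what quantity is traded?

Inverting to q(p) form: qd = 408 − 4p; qs = 5p + 138.
Without the tax, 408 − 4p = 5p + 138 gives 9p = 270, so p* = 30 and q* = 288.
With the tax collected from buyers, demand (in seller-price terms) shifts: qd = 408 − 4(p + 9).
Solving gives q = 268 with buyers paying 35 and producers receiving 26 (the 9 wedge).
The less price-elastic side of the market bears the larger share of a per-unit tax.

Buyers pay 35; producers receive 26; quantity = 268.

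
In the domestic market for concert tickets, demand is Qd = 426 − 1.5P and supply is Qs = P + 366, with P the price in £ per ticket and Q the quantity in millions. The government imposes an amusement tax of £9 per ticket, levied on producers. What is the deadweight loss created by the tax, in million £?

Before the tax: set 426 − 1.5P = P + 366 → P* = £24, Q* = 390.
With the tax collected from producers, supply shifts: Qs = (P − 9) + 366.
New equilibrium: buyers pay £27.6, producers receive £18.6, Q = 384.6. (Wedge: Pb − Ps = 9.)
Quantity falls by |ΔQ| = |390 − 384.6| = 5.4.
DWL = ½ · t · |ΔQ| = ½ · 9 · 5.4 = £24.3.

Deadweight loss = £24.3 million.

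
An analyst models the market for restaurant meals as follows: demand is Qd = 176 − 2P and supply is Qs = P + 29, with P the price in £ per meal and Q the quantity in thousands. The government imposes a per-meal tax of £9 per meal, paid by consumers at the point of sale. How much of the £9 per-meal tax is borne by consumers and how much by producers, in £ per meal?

Without the tax, 176 − 2P = P + 29 gives 3P = 147, so P* = £49 and Q* = 78.
With the tax collected from consumers, demand (in seller-price terms) shifts: Qd = 176 − 2(P + 9).
New equilibrium: consumers pay £52, producers receive £43, Q = 72. (Wedge: Pb − Ps = 9.)
Burden on consumers: £3; on producers: £6. (They sum to £9.)

Consumers bear £3 per meal; producers bear £6 per meal.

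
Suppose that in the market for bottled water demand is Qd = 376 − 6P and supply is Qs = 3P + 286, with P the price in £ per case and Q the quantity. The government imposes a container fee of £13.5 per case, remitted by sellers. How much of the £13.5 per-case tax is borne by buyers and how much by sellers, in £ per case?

Before the tax: set 376 − 6P = 3P + 286 → P* = £10, Q* = 316.
With the tax collected from sellers, supply shifts: Qs = 3(P − 13.5) + 286.
Solving gives Q = 289 with buyers paying £14.5 and sellers receiving £1 (the £13.5 wedge).
Burden on buyers: £4.5; on sellers: £9. (They sum to £13.5.)
The less price-elastic side of the market bears the larger share of a per-unit tax.

Buyers bear £4.5 per case; sellers bear £9 per case.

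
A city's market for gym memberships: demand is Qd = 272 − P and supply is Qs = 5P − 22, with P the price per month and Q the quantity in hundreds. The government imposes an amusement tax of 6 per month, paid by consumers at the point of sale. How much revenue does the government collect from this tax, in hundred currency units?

Tax revenue = 1308 hundred.

Without the tax, 272 − P = 5P − 22 gives 6P = 294, so P* = 49 and Q* = 223.
With the tax collected from consumers, demand (in seller-price terms) shifts: Qd = 272 − (P + 6).
Solving gives Q = 218 with consumers paying 54 and suppliers receiving 48 (the 6 wedge).
Revenue = t · Q = 6 · 218 = 1308.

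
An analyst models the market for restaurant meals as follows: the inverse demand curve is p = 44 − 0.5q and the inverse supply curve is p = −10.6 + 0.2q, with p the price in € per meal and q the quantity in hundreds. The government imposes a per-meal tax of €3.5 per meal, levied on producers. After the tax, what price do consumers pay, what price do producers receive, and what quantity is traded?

Consumers pay €7.5; producers receive €4; quantity = 73.

Rewrite in direct form: qd = 88 − 2p and qs = 5p + 53.
Before the tax: set 88 − 2p = 5p + 53 → p* = €5, q* = 78.
With the tax collected from producers, supply shifts: qs = 5(p − 3.5) + 53.
New equilibrium: consumers pay €7.5, producers receive €4, q = 73. (Wedge: pb − ps = 3.5.)
The less price-elastic side of the market bears the larger share of a per-unit tax.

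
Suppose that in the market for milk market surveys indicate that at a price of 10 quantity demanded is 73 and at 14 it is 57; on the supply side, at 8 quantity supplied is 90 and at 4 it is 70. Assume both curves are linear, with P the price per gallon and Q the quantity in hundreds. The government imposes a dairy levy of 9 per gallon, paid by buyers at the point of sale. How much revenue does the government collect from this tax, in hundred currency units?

Demand slope: (57 − 73)/(14 − 10) = -4, so Qd = 113 − 4P.
Supply slope: (70 − 90)/(4 − 8) = 5, so Qs = 5P + 50.
Before the tax: set 113 − 4P = 5P + 50 → P* = 7, Q* = 85.
With the tax collected from buyers, demand (in seller-price terms) shifts: Qd = 113 − 4(P + 9).
New equilibrium: buyers pay 12, suppliers receive 3, Q = 65. (Wedge: Pb − Ps = 9.)
Revenue = t · Q = 9 · 65 = 585.

Tax revenue = 585 hundred.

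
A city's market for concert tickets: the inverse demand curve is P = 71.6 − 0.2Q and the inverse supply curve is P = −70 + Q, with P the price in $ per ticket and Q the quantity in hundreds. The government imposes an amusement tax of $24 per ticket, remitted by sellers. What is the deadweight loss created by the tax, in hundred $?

Deadweight loss = $240 hundred.

Inverting to Q(P) form: Qd = 358 − 5P; Qs = P + 70.
Without the tax, 358 − 5P = P + 70 gives 6P = 288, so P* = $48 and Q* = 118.
With the tax collected from sellers, supply shifts: Qs = (P − 24) + 70.
Solving gives Q = 98 with buyers paying $52 and sellers receiving $28 (the $24 wedge).
Quantity falls by |ΔQ| = |118 − 98| = 20.
DWL = ½ · t · |ΔQ| = ½ · 24 · 20 = $240.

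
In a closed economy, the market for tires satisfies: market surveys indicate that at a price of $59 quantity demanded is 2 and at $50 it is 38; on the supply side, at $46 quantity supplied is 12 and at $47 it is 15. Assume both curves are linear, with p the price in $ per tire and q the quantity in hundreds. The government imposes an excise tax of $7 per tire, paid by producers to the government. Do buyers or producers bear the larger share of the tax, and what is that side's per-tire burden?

Demand slope: (38 − 2)/(50 − 59) = -4, so qd = 238 − 4p.
Supply slope: (15 − 12)/(47 − 46) = 3, so qs = 3p − 126.
Without the tax, 238 − 4p = 3p − 126 gives 7p = 364, so p* = $52 and q* = 30.
With the tax collected from producers, supply shifts: qs = 3(p − 7) − 126.
Solving gives q = 18 with buyers paying $55 and producers receiving $48 (the $7 wedge).
Per-tire burden: buyers $3, producers $4.
Producers take the larger share because supply is less price-elastic here (demand slope 4 vs supply slope 3).

Producers bear the larger share: $4 per tire.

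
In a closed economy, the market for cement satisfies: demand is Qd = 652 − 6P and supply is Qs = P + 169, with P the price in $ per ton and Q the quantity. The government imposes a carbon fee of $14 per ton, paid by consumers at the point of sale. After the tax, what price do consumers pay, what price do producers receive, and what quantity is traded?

Consumers pay $71; producers receive $57; quantity = 226.

Before the tax: set 652 − 6P = P + 169 → P* = $69, Q* = 238.
With the tax collected from consumers, demand (in seller-price terms) shifts: Qd = 652 − 6(P + 14).
Solving gives Q = 226 with consumers paying $71 and producers receiving $57 (the $14 wedge).
The less price-elastic side of the market bears the larger share of a per-unit tax.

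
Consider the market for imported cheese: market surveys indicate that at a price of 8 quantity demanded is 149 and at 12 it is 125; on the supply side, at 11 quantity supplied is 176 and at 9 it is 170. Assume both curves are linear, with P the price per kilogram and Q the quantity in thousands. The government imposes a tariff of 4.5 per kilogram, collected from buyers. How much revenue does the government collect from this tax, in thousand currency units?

Demand slope: (125 − 149)/(12 − 8) = -6, so Qd = 197 − 6P.
Supply slope: (170 − 176)/(9 − 11) = 3, so Qs = 3P + 143.
Without the tax, 197 − 6P = 3P + 143 gives 9P = 54, so P* = 6 and Q* = 161.
With the tax collected from buyers, demand (in seller-price terms) shifts: Qd = 197 − 6(P + 4.5).
Solving gives Q = 152 with buyers paying 7.5 and sellers receiving 3 (the 4.5 wedge).
Revenue = t · Q = 4.5 · 152 = 684.

Tax revenue = 684 thousand.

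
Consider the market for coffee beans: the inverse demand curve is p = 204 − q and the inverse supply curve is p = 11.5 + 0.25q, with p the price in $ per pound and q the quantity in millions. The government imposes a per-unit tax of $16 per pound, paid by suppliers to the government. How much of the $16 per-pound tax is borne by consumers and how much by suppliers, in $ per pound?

Inverting to q(p) form: qd = 204 − p; qs = 4p − 46.
Before the tax: set 204 − p = 4p − 46 → p* = $50, q* = 154.
With the tax collected from suppliers, supply shifts: qs = 4(p − 16) − 46.
New equilibrium: consumers pay $62.8, suppliers receive $46.8, q = 141.2. (Wedge: pb − ps = 16.)
Burden on consumers: $12.8; on suppliers: $3.2. (They sum to $16.)
The less price-elastic side of the market bears the larger share of a per-unit tax.

Consumers bear $12.8 per pound; suppliers bear $3.2 per pound.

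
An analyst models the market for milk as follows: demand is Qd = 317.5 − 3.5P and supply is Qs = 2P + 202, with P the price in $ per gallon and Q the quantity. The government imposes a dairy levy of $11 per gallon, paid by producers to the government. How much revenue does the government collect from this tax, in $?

Tax revenue = $2530.

Before the tax: set 317.5 − 3.5P = 2P + 202 → P* = $21, Q* = 244.
With the tax collected from producers, supply shifts: Qs = 2(P − 11) + 202.
Solving gives Q = 230 with consumers paying $25 and producers receiving $14 (the $11 wedge).
Revenue = t · Q = 11 · 230 = $2530.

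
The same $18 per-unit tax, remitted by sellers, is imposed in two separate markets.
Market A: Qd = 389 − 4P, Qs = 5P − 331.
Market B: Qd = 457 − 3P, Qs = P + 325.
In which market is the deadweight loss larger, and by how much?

Market A, by $238.5.

Market A: pre-tax P* = $80, Q* = 69; post-tax Q = 29; deadweight loss = $360.
Market B: pre-tax P* = $33, Q* = 358; post-tax Q = 344.5; deadweight loss = $121.5.
Difference: $360 vs $121.5 → market A is larger by $238.5.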